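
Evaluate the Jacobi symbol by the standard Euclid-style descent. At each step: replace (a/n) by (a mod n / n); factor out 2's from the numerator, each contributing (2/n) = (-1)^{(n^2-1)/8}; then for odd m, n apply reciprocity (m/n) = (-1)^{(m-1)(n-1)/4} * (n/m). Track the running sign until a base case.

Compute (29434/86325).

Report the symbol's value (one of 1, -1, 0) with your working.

1

factor out 2^1: 29434 = 2^1·14717; with 86325 mod 8 = 5, (2/86325) = -1; sign now -1; continue with (14717/86325)
flip (14717/86325) -> (86325/14717): both odd, 14717 mod 4 = 1, 86325 mod 4 = 1, so the flip contributes +1; sign now -1
(86325/14717): 86325 mod 14717 = 12740, so (86325/14717) = (12740/14717)
factor out 2^2: 12740 = 2^2·3185; with 14717 mod 8 = 5, (2/14717) = -1; sign now -1; continue with (3185/14717)
flip (3185/14717) -> (14717/3185): both odd, 3185 mod 4 = 1, 14717 mod 4 = 1, so the flip contributes +1; sign now -1
(14717/3185): 14717 mod 3185 = 1977, so (14717/3185) = (1977/3185)
flip (1977/3185) -> (3185/1977): both odd, 1977 mod 4 = 1, 3185 mod 4 = 1, so the flip contributes +1; sign now -1
(3185/1977): 3185 mod 1977 = 1208, so (3185/1977) = (1208/1977)
factor out 2^3: 1208 = 2^3·151; with 1977 mod 8 = 1, (2/1977) = +1; sign now -1; continue with (151/1977)
flip (151/1977) -> (1977/151): both odd, 151 mod 4 = 3, 1977 mod 4 = 1, so the flip contributes +1; sign now -1
(1977/151): 1977 mod 151 = 14, so (1977/151) = (14/151)
factor out 2^1: 14 = 2^1·7; with 151 mod 8 = 7, (2/151) = +1; sign now -1; continue with (7/151)
flip (7/151) -> (151/7): both odd, 7 mod 4 = 3, 151 mod 4 = 3, so the flip contributes -1; sign now +1
(151/7): 151 mod 7 = 4, so (151/7) = (4/7)
factor out 2^2: 4 = 2^2·1; with 7 mod 8 = 7, (2/7) = +1; sign now +1; continue with (1/7)
reached (1/7) = 1, so the symbol is +1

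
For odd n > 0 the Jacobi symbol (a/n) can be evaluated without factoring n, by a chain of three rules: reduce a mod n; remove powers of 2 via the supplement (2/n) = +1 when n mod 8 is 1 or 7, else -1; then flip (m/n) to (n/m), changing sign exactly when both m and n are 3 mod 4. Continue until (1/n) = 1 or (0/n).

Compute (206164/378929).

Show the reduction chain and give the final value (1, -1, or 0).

factor out 2^2: 206164 = 2^2·51541; with 378929 mod 8 = 1, (2/378929) = +1; sign now +1; continue with (51541/378929)
flip (51541/378929) -> (378929/51541): both odd, 51541 mod 4 = 1, 378929 mod 4 = 1, so the flip contributes +1; sign now +1
(378929/51541): 378929 mod 51541 = 18142, so (378929/51541) = (18142/51541)
factor out 2^1: 18142 = 2^1·9071; with 51541 mod 8 = 5, (2/51541) = -1; sign now -1; continue with (9071/51541)
flip (9071/51541) -> (51541/9071): both odd, 9071 mod 4 = 3, 51541 mod 4 = 1, so the flip contributes +1; sign now -1
(51541/9071): 51541 mod 9071 = 6186, so (51541/9071) = (6186/9071)
factor out 2^1: 6186 = 2^1·3093; with 9071 mod 8 = 7, (2/9071) = +1; sign now -1; continue with (3093/9071)
flip (3093/9071) -> (9071/3093): both odd, 3093 mod 4 = 1, 9071 mod 4 = 3, so the flip contributes +1; sign now -1
(9071/3093): 9071 mod 3093 = 2885, so (9071/3093) = (2885/3093)
flip (2885/3093) -> (3093/2885): both odd, 2885 mod 4 = 1, 3093 mod 4 = 1, so the flip contributes +1; sign now -1
(3093/2885): 3093 mod 2885 = 208, so (3093/2885) = (208/2885)
factor out 2^4: 208 = 2^4·13; with 2885 mod 8 = 5, (2/2885) = -1; sign now -1; continue with (13/2885)
flip (13/2885) -> (2885/13): both odd, 13 mod 4 = 1, 2885 mod 4 = 1, so the flip contributes +1; sign now -1
(2885/13): 2885 mod 13 = 12, so (2885/13) = (12/13)
factor out 2^2: 12 = 2^2·3; with 13 mod 8 = 5, (2/13) = -1; sign now -1; continue with (3/13)
flip (3/13) -> (13/3): both odd, 3 mod 4 = 3, 13 mod 4 = 1, so the flip contributes +1; sign now -1
(13/3): 13 mod 3 = 1, so (13/3) = (1/3)
reached (1/3) = 1, so the symbol is -1

-1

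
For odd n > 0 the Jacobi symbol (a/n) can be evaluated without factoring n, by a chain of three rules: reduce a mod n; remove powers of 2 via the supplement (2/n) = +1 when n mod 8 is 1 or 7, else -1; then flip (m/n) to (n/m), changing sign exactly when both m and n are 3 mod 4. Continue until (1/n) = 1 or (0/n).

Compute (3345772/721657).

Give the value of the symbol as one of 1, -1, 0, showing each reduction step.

1

(3345772/721657) = (459144/721657)   [reduce mod 721657]
459144 = 2^3·57393; (2/721657) = +1 since 721657 mod 8 = 1, so (459144/721657) = (+1)^3·(57393/721657); sign now +1
reciprocity: (57393/721657) = +1·(721657/57393) since 57393 mod 4 = 1, 721657 mod 4 = 1; sign now +1
(721657/57393) = (32941/57393)   [reduce mod 57393]
reciprocity: (32941/57393) = +1·(57393/32941) since 32941 mod 4 = 1, 57393 mod 4 = 1; sign now +1
(57393/32941) = (24452/32941)   [reduce mod 32941]
24452 = 2^2·6113; (2/32941) = -1 since 32941 mod 8 = 5, so (24452/32941) = (-1)^2·(6113/32941); sign now +1
reciprocity: (6113/32941) = +1·(32941/6113) since 6113 mod 4 = 1, 32941 mod 4 = 1; sign now +1
(32941/6113) = (2376/6113)   [reduce mod 6113]
2376 = 2^3·297; (2/6113) = +1 since 6113 mod 8 = 1, so (2376/6113) = (+1)^3·(297/6113); sign now +1
reciprocity: (297/6113) = +1·(6113/297) since 297 mod 4 = 1, 6113 mod 4 = 1; sign now +1
(6113/297) = (173/297)   [reduce mod 297]
reciprocity: (173/297) = +1·(297/173) since 173 mod 4 = 1, 297 mod 4 = 1; sign now +1
(297/173) = (124/173)   [reduce mod 173]
124 = 2^2·31; (2/173) = -1 since 173 mod 8 = 5, so (124/173) = (-1)^2·(31/173); sign now +1
reciprocity: (31/173) = +1·(173/31) since 31 mod 4 = 3, 173 mod 4 = 1; sign now +1
(173/31) = (18/31)   [reduce mod 31]
18 = 2^1·9; (2/31) = +1 since 31 mod 8 = 7, so (18/31) = (+1)^1·(9/31); sign now +1
reciprocity: (9/31) = +1·(31/9) since 9 mod 4 = 1, 31 mod 4 = 3; sign now +1
(31/9) = (4/9)   [reduce mod 9]
4 = 2^2·1; (2/9) = +1 since 9 mod 8 = 1, so (4/9) = (+1)^2·(1/9); sign now +1
(1/9) = 1; final value = sign = +1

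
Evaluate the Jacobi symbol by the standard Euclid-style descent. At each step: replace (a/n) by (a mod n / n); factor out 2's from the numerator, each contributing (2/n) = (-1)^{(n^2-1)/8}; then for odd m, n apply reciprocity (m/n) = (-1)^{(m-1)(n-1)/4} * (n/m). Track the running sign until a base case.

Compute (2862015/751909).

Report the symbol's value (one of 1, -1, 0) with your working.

(2862015/751909): 2862015 mod 751909 = 606288, so (2862015/751909) = (606288/751909)
factor out 2^4: 606288 = 2^4·37893; with 751909 mod 8 = 5, (2/751909) = -1; sign now +1; continue with (37893/751909)
flip (37893/751909) -> (751909/37893): both odd, 37893 mod 4 = 1, 751909 mod 4 = 1, so the flip contributes +1; sign now +1
(751909/37893): 751909 mod 37893 = 31942, so (751909/37893) = (31942/37893)
factor out 2^1: 31942 = 2^1·15971; with 37893 mod 8 = 5, (2/37893) = -1; sign now -1; continue with (15971/37893)
flip (15971/37893) -> (37893/15971): both odd, 15971 mod 4 = 3, 37893 mod 4 = 1, so the flip contributes +1; sign now -1
(37893/15971): 37893 mod 15971 = 5951, so (37893/15971) = (5951/15971)
flip (5951/15971) -> (15971/5951): both odd, 5951 mod 4 = 3, 15971 mod 4 = 3, so the flip contributes -1; sign now +1
(15971/5951): 15971 mod 5951 = 4069, so (15971/5951) = (4069/5951)
flip (4069/5951) -> (5951/4069): both odd, 4069 mod 4 = 1, 5951 mod 4 = 3, so the flip contributes +1; sign now +1
(5951/4069): 5951 mod 4069 = 1882, so (5951/4069) = (1882/4069)
factor out 2^1: 1882 = 2^1·941; with 4069 mod 8 = 5, (2/4069) = -1; sign now -1; continue with (941/4069)
flip (941/4069) -> (4069/941): both odd, 941 mod 4 = 1, 4069 mod 4 = 1, so the flip contributes +1; sign now -1
(4069/941): 4069 mod 941 = 305, so (4069/941) = (305/941)
flip (305/941) -> (941/305): both odd, 305 mod 4 = 1, 941 mod 4 = 1, so the flip contributes +1; sign now -1
(941/305): 941 mod 305 = 26, so (941/305) = (26/305)
factor out 2^1: 26 = 2^1·13; with 305 mod 8 = 1, (2/305) = +1; sign now -1; continue with (13/305)
flip (13/305) -> (305/13): both odd, 13 mod 4 = 1, 305 mod 4 = 1, so the flip contributes +1; sign now -1
(305/13): 305 mod 13 = 6, so (305/13) = (6/13)
factor out 2^1: 6 = 2^1·3; with 13 mod 8 = 5, (2/13) = -1; sign now +1; continue with (3/13)
flip (3/13) -> (13/3): both odd, 3 mod 4 = 3, 13 mod 4 = 1, so the flip contributes +1; sign now +1
(13/3): 13 mod 3 = 1, so (13/3) = (1/3)
reached (1/3) = 1, so the symbol is +1

1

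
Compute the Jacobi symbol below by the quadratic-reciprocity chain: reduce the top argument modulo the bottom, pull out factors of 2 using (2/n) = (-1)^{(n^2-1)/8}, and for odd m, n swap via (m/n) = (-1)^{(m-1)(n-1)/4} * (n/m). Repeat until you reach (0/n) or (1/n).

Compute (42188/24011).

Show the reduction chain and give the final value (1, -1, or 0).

(42188/24011) = (18177/24011)   [reduce mod 24011]
reciprocity: (18177/24011) = +1·(24011/18177) since 18177 mod 4 = 1, 24011 mod 4 = 3; sign now +1
(24011/18177) = (5834/18177)   [reduce mod 18177]
5834 = 2^1·2917; (2/18177) = +1 since 18177 mod 8 = 1, so (5834/18177) = (+1)^1·(2917/18177); sign now +1
reciprocity: (2917/18177) = +1·(18177/2917) since 2917 mod 4 = 1, 18177 mod 4 = 1; sign now +1
(18177/2917) = (675/2917)   [reduce mod 2917]
reciprocity: (675/2917) = +1·(2917/675) since 675 mod 4 = 3, 2917 mod 4 = 1; sign now +1
(2917/675) = (217/675)   [reduce mod 675]
reciprocity: (217/675) = +1·(675/217) since 217 mod 4 = 1, 675 mod 4 = 3; sign now +1
(675/217) = (24/217)   [reduce mod 217]
24 = 2^3·3; (2/217) = +1 since 217 mod 8 = 1, so (24/217) = (+1)^3·(3/217); sign now +1
reciprocity: (3/217) = +1·(217/3) since 3 mod 4 = 3, 217 mod 4 = 1; sign now +1
(217/3) = (1/3)   [reduce mod 3]
(1/3) = 1; final value = sign = +1

1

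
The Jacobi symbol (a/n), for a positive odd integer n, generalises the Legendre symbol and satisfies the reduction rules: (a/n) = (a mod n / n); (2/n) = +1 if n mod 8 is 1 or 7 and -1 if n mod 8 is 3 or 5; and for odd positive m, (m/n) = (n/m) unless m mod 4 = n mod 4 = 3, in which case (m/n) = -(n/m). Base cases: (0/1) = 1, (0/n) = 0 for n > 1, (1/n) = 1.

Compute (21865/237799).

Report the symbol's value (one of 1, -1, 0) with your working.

flip (21865/237799) -> (237799/21865): both odd, 21865 mod 4 = 1, 237799 mod 4 = 3, so the flip contributes +1; sign now +1
(237799/21865): 237799 mod 21865 = 19149, so (237799/21865) = (19149/21865)
flip (19149/21865) -> (21865/19149): both odd, 19149 mod 4 = 1, 21865 mod 4 = 1, so the flip contributes +1; sign now +1
(21865/19149): 21865 mod 19149 = 2716, so (21865/19149) = (2716/19149)
factor out 2^2: 2716 = 2^2·679; with 19149 mod 8 = 5, (2/19149) = -1; sign now +1; continue with (679/19149)
flip (679/19149) -> (19149/679): both odd, 679 mod 4 = 3, 19149 mod 4 = 1, so the flip contributes +1; sign now +1
(19149/679): 19149 mod 679 = 137, so (19149/679) = (137/679)
flip (137/679) -> (679/137): both odd, 137 mod 4 = 1, 679 mod 4 = 3, so the flip contributes +1; sign now +1
(679/137): 679 mod 137 = 131, so (679/137) = (131/137)
flip (131/137) -> (137/131): both odd, 131 mod 4 = 3, 137 mod 4 = 1, so the flip contributes +1; sign now +1
(137/131): 137 mod 131 = 6, so (137/131) = (6/131)
factor out 2^1: 6 = 2^1·3; with 131 mod 8 = 3, (2/131) = -1; sign now -1; continue with (3/131)
flip (3/131) -> (131/3): both odd, 3 mod 4 = 3, 131 mod 4 = 3, so the flip contributes -1; sign now +1
(131/3): 131 mod 3 = 2, so (131/3) = (2/3)
factor out 2^1: 2 = 2^1·1; with 3 mod 8 = 3, (2/3) = -1; sign now -1; continue with (1/3)
reached (1/3) = 1, so the symbol is -1

-1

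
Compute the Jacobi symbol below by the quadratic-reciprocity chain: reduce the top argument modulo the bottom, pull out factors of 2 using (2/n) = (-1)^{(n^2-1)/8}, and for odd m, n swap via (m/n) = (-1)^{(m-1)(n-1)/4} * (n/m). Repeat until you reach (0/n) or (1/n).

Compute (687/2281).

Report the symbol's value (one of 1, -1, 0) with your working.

flip (687/2281) -> (2281/687): both odd, 687 mod 4 = 3, 2281 mod 4 = 1, so the flip contributes +1; sign now +1
(2281/687): 2281 mod 687 = 220, so (2281/687) = (220/687)
factor out 2^2: 220 = 2^2·55; with 687 mod 8 = 7, (2/687) = +1; sign now +1; continue with (55/687)
flip (55/687) -> (687/55): both odd, 55 mod 4 = 3, 687 mod 4 = 3, so the flip contributes -1; sign now -1
(687/55): 687 mod 55 = 27, so (687/55) = (27/55)
flip (27/55) -> (55/27): both odd, 27 mod 4 = 3, 55 mod 4 = 3, so the flip contributes -1; sign now +1
(55/27): 55 mod 27 = 1, so (55/27) = (1/27)
reached (1/27) = 1, so the symbol is +1

1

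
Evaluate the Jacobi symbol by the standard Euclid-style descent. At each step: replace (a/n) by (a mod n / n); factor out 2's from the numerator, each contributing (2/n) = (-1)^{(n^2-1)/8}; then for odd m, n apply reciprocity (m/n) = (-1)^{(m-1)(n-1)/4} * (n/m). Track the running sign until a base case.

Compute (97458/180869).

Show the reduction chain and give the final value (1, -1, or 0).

-1

97458 = 2^1·48729; (2/180869) = -1 since 180869 mod 8 = 5, so (97458/180869) = (-1)^1·(48729/180869); sign now -1
reciprocity: (48729/180869) = +1·(180869/48729) since 48729 mod 4 = 1, 180869 mod 4 = 1; sign now -1
(180869/48729) = (34682/48729)   [reduce mod 48729]
34682 = 2^1·17341; (2/48729) = +1 since 48729 mod 8 = 1, so (34682/48729) = (+1)^1·(17341/48729); sign now -1
reciprocity: (17341/48729) = +1·(48729/17341) since 17341 mod 4 = 1, 48729 mod 4 = 1; sign now -1
(48729/17341) = (14047/17341)   [reduce mod 17341]
reciprocity: (14047/17341) = +1·(17341/14047) since 14047 mod 4 = 3, 17341 mod 4 = 1; sign now -1
(17341/14047) = (3294/14047)   [reduce mod 14047]
3294 = 2^1·1647; (2/14047) = +1 since 14047 mod 8 = 7, so (3294/14047) = (+1)^1·(1647/14047); sign now -1
reciprocity: (1647/14047) = -1·(14047/1647) since 1647 mod 4 = 3, 14047 mod 4 = 3; sign now +1
(14047/1647) = (871/1647)   [reduce mod 1647]
reciprocity: (871/1647) = -1·(1647/871) since 871 mod 4 = 3, 1647 mod 4 = 3; sign now -1
(1647/871) = (776/871)   [reduce mod 871]
776 = 2^3·97; (2/871) = +1 since 871 mod 8 = 7, so (776/871) = (+1)^3·(97/871); sign now -1
reciprocity: (97/871) = +1·(871/97) since 97 mod 4 = 1, 871 mod 4 = 3; sign now -1
(871/97) = (95/97)   [reduce mod 97]
reciprocity: (95/97) = +1·(97/95) since 95 mod 4 = 3, 97 mod 4 = 1; sign now -1
(97/95) = (2/95)   [reduce mod 95]
2 = 2^1·1; (2/95) = +1 since 95 mod 8 = 7, so (2/95) = (+1)^1·(1/95); sign now -1
(1/95) = 1; final value = sign = -1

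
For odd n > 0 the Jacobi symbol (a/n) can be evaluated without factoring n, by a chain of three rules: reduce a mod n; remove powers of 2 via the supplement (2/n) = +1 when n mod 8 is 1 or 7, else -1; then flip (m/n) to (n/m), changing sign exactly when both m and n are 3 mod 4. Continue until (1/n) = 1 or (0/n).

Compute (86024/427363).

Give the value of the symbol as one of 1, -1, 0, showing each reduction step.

1

86024 = 2^3·10753; (2/427363) = -1 since 427363 mod 8 = 3, so (86024/427363) = (-1)^3·(10753/427363); sign now -1
reciprocity: (10753/427363) = +1·(427363/10753) since 10753 mod 4 = 1, 427363 mod 4 = 3; sign now -1
(427363/10753) = (7996/10753)   [reduce mod 10753]
7996 = 2^2·1999; (2/10753) = +1 since 10753 mod 8 = 1, so (7996/10753) = (+1)^2·(1999/10753); sign now -1
reciprocity: (1999/10753) = +1·(10753/1999) since 1999 mod 4 = 3, 10753 mod 4 = 1; sign now -1
(10753/1999) = (758/1999)   [reduce mod 1999]
758 = 2^1·379; (2/1999) = +1 since 1999 mod 8 = 7, so (758/1999) = (+1)^1·(379/1999); sign now -1
reciprocity: (379/1999) = -1·(1999/379) since 379 mod 4 = 3, 1999 mod 4 = 3; sign now +1
(1999/379) = (104/379)   [reduce mod 379]
104 = 2^3·13; (2/379) = -1 since 379 mod 8 = 3, so (104/379) = (-1)^3·(13/379); sign now -1
reciprocity: (13/379) = +1·(379/13) since 13 mod 4 = 1, 379 mod 4 = 3; sign now -1
(379/13) = (2/13)   [reduce mod 13]
2 = 2^1·1; (2/13) = -1 since 13 mod 8 = 5, so (2/13) = (-1)^1·(1/13); sign now +1
(1/13) = 1; final value = sign = +1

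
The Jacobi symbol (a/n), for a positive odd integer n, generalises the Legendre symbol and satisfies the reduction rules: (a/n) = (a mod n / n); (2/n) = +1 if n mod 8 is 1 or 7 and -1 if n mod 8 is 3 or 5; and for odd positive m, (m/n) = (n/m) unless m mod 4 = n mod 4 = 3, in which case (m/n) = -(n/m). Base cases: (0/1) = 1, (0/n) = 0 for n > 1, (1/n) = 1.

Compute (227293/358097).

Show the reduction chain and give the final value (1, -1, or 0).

flip (227293/358097) -> (358097/227293): both odd, 227293 mod 4 = 1, 358097 mod 4 = 1, so the flip contributes +1; sign now +1
(358097/227293): 358097 mod 227293 = 130804, so (358097/227293) = (130804/227293)
factor out 2^2: 130804 = 2^2·32701; with 227293 mod 8 = 5, (2/227293) = -1; sign now +1; continue with (32701/227293)
flip (32701/227293) -> (227293/32701): both odd, 32701 mod 4 = 1, 227293 mod 4 = 1, so the flip contributes +1; sign now +1
(227293/32701): 227293 mod 32701 = 31087, so (227293/32701) = (31087/32701)
flip (31087/32701) -> (32701/31087): both odd, 31087 mod 4 = 3, 32701 mod 4 = 1, so the flip contributes +1; sign now +1
(32701/31087): 32701 mod 31087 = 1614, so (32701/31087) = (1614/31087)
factor out 2^1: 1614 = 2^1·807; with 31087 mod 8 = 7, (2/31087) = +1; sign now +1; continue with (807/31087)
flip (807/31087) -> (31087/807): both odd, 807 mod 4 = 3, 31087 mod 4 = 3, so the flip contributes -1; sign now -1
(31087/807): 31087 mod 807 = 421, so (31087/807) = (421/807)
flip (421/807) -> (807/421): both odd, 421 mod 4 = 1, 807 mod 4 = 3, so the flip contributes +1; sign now -1
(807/421): 807 mod 421 = 386, so (807/421) = (386/421)
factor out 2^1: 386 = 2^1·193; with 421 mod 8 = 5, (2/421) = -1; sign now +1; continue with (193/421)
flip (193/421) -> (421/193): both odd, 193 mod 4 = 1, 421 mod 4 = 1, so the flip contributes +1; sign now +1
(421/193): 421 mod 193 = 35, so (421/193) = (35/193)
flip (35/193) -> (193/35): both odd, 35 mod 4 = 3, 193 mod 4 = 1, so the flip contributes +1; sign now +1
(193/35): 193 mod 35 = 18, so (193/35) = (18/35)
factor out 2^1: 18 = 2^1·9; with 35 mod 8 = 3, (2/35) = -1; sign now -1; continue with (9/35)
flip (9/35) -> (35/9): both odd, 9 mod 4 = 1, 35 mod 4 = 3, so the flip contributes +1; sign now -1
(35/9): 35 mod 9 = 8, so (35/9) = (8/9)
factor out 2^3: 8 = 2^3·1; with 9 mod 8 = 1, (2/9) = +1; sign now -1; continue with (1/9)
reached (1/9) = 1, so the symbol is -1

-1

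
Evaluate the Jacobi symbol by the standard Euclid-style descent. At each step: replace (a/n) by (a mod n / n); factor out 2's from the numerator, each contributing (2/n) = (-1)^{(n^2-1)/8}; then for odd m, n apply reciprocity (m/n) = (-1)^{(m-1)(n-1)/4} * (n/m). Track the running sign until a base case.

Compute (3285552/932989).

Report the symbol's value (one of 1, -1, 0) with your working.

1

(3285552/932989): 3285552 mod 932989 = 486585, so (3285552/932989) = (486585/932989)
flip (486585/932989) -> (932989/486585): both odd, 486585 mod 4 = 1, 932989 mod 4 = 1, so the flip contributes +1; sign now +1
(932989/486585): 932989 mod 486585 = 446404, so (932989/486585) = (446404/486585)
factor out 2^2: 446404 = 2^2·111601; with 486585 mod 8 = 1, (2/486585) = +1; sign now +1; continue with (111601/486585)
flip (111601/486585) -> (486585/111601): both odd, 111601 mod 4 = 1, 486585 mod 4 = 1, so the flip contributes +1; sign now +1
(486585/111601): 486585 mod 111601 = 40181, so (486585/111601) = (40181/111601)
flip (40181/111601) -> (111601/40181): both odd, 40181 mod 4 = 1, 111601 mod 4 = 1, so the flip contributes +1; sign now +1
(111601/40181): 111601 mod 40181 = 31239, so (111601/40181) = (31239/40181)
flip (31239/40181) -> (40181/31239): both odd, 31239 mod 4 = 3, 40181 mod 4 = 1, so the flip contributes +1; sign now +1
(40181/31239): 40181 mod 31239 = 8942, so (40181/31239) = (8942/31239)
factor out 2^1: 8942 = 2^1·4471; with 31239 mod 8 = 7, (2/31239) = +1; sign now +1; continue with (4471/31239)
flip (4471/31239) -> (31239/4471): both odd, 4471 mod 4 = 3, 31239 mod 4 = 3, so the flip contributes -1; sign now -1
(31239/4471): 31239 mod 4471 = 4413, so (31239/4471) = (4413/4471)
flip (4413/4471) -> (4471/4413): both odd, 4413 mod 4 = 1, 4471 mod 4 = 3, so the flip contributes +1; sign now -1
(4471/4413): 4471 mod 4413 = 58, so (4471/4413) = (58/4413)
factor out 2^1: 58 = 2^1·29; with 4413 mod 8 = 5, (2/4413) = -1; sign now +1; continue with (29/4413)
flip (29/4413) -> (4413/29): both odd, 29 mod 4 = 1, 4413 mod 4 = 1, so the flip contributes +1; sign now +1
(4413/29): 4413 mod 29 = 5, so (4413/29) = (5/29)
flip (5/29) -> (29/5): both odd, 5 mod 4 = 1, 29 mod 4 = 1, so the flip contributes +1; sign now +1
(29/5): 29 mod 5 = 4, so (29/5) = (4/5)
factor out 2^2: 4 = 2^2·1; with 5 mod 8 = 5, (2/5) = -1; sign now +1; continue with (1/5)
reached (1/5) = 1, so the symbol is +1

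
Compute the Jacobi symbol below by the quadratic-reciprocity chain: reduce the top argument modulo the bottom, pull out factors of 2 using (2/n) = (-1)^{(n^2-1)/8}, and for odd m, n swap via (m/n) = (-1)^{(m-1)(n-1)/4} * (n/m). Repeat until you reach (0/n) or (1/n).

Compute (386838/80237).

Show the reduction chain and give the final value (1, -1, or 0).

(386838/80237) = (65890/80237)   [reduce mod 80237]
65890 = 2^1·32945; (2/80237) = -1 since 80237 mod 8 = 5, so (65890/80237) = (-1)^1·(32945/80237); sign now -1
reciprocity: (32945/80237) = +1·(80237/32945) since 32945 mod 4 = 1, 80237 mod 4 = 1; sign now -1
(80237/32945) = (14347/32945)   [reduce mod 32945]
reciprocity: (14347/32945) = +1·(32945/14347) since 14347 mod 4 = 3, 32945 mod 4 = 1; sign now -1
(32945/14347) = (4251/14347)   [reduce mod 14347]
reciprocity: (4251/14347) = -1·(14347/4251) since 4251 mod 4 = 3, 14347 mod 4 = 3; sign now +1
(14347/4251) = (1594/4251)   [reduce mod 4251]
1594 = 2^1·797; (2/4251) = -1 since 4251 mod 8 = 3, so (1594/4251) = (-1)^1·(797/4251); sign now -1
reciprocity: (797/4251) = +1·(4251/797) since 797 mod 4 = 1, 4251 mod 4 = 3; sign now -1
(4251/797) = (266/797)   [reduce mod 797]
266 = 2^1·133; (2/797) = -1 since 797 mod 8 = 5, so (266/797) = (-1)^1·(133/797); sign now +1
reciprocity: (133/797) = +1·(797/133) since 133 mod 4 = 1, 797 mod 4 = 1; sign now +1
(797/133) = (132/133)   [reduce mod 133]
132 = 2^2·33; (2/133) = -1 since 133 mod 8 = 5, so (132/133) = (-1)^2·(33/133); sign now +1
reciprocity: (33/133) = +1·(133/33) since 33 mod 4 = 1, 133 mod 4 = 1; sign now +1
(133/33) = (1/33)   [reduce mod 33]
(1/33) = 1; final value = sign = +1

1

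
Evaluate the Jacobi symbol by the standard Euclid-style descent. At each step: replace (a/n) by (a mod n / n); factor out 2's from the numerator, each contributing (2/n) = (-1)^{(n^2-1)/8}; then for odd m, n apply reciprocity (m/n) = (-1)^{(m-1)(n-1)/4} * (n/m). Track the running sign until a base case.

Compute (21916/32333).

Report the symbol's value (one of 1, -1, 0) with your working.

21916 = 2^2·5479; (2/32333) = -1 since 32333 mod 8 = 5, so (21916/32333) = (-1)^2·(5479/32333); sign now +1
reciprocity: (5479/32333) = +1·(32333/5479) since 5479 mod 4 = 3, 32333 mod 4 = 1; sign now +1
(32333/5479) = (4938/5479)   [reduce mod 5479]
4938 = 2^1·2469; (2/5479) = +1 since 5479 mod 8 = 7, so (4938/5479) = (+1)^1·(2469/5479); sign now +1
reciprocity: (2469/5479) = +1·(5479/2469) since 2469 mod 4 = 1, 5479 mod 4 = 3; sign now +1
(5479/2469) = (541/2469)   [reduce mod 2469]
reciprocity: (541/2469) = +1·(2469/541) since 541 mod 4 = 1, 2469 mod 4 = 1; sign now +1
(2469/541) = (305/541)   [reduce mod 541]
reciprocity: (305/541) = +1·(541/305) since 305 mod 4 = 1, 541 mod 4 = 1; sign now +1
(541/305) = (236/305)   [reduce mod 305]
236 = 2^2·59; (2/305) = +1 since 305 mod 8 = 1, so (236/305) = (+1)^2·(59/305); sign now +1
reciprocity: (59/305) = +1·(305/59) since 59 mod 4 = 3, 305 mod 4 = 1; sign now +1
(305/59) = (10/59)   [reduce mod 59]
10 = 2^1·5; (2/59) = -1 since 59 mod 8 = 3, so (10/59) = (-1)^1·(5/59); sign now -1
reciprocity: (5/59) = +1·(59/5) since 5 mod 4 = 1, 59 mod 4 = 3; sign now -1
(59/5) = (4/5)   [reduce mod 5]
4 = 2^2·1; (2/5) = -1 since 5 mod 8 = 5, so (4/5) = (-1)^2·(1/5); sign now -1
(1/5) = 1; final value = sign = -1

-1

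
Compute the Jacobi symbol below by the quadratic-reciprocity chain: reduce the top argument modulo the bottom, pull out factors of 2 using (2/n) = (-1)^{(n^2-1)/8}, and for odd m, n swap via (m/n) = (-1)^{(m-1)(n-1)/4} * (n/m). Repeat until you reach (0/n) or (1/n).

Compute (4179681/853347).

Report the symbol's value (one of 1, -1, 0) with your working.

0

(4179681/853347) = (766293/853347)   [reduce mod 853347]
reciprocity: (766293/853347) = +1·(853347/766293) since 766293 mod 4 = 1, 853347 mod 4 = 3; sign now +1
(853347/766293) = (87054/766293)   [reduce mod 766293]
87054 = 2^1·43527; (2/766293) = -1 since 766293 mod 8 = 5, so (87054/766293) = (-1)^1·(43527/766293); sign now -1
reciprocity: (43527/766293) = +1·(766293/43527) since 43527 mod 4 = 3, 766293 mod 4 = 1; sign now -1
(766293/43527) = (26334/43527)   [reduce mod 43527]
26334 = 2^1·13167; (2/43527) = +1 since 43527 mod 8 = 7, so (26334/43527) = (+1)^1·(13167/43527); sign now -1
reciprocity: (13167/43527) = -1·(43527/13167) since 13167 mod 4 = 3, 43527 mod 4 = 3; sign now +1
(43527/13167) = (4026/13167)   [reduce mod 13167]
4026 = 2^1·2013; (2/13167) = +1 since 13167 mod 8 = 7, so (4026/13167) = (+1)^1·(2013/13167); sign now +1
reciprocity: (2013/13167) = +1·(13167/2013) since 2013 mod 4 = 1, 13167 mod 4 = 3; sign now +1
(13167/2013) = (1089/2013)   [reduce mod 2013]
reciprocity: (1089/2013) = +1·(2013/1089) since 1089 mod 4 = 1, 2013 mod 4 = 1; sign now +1
(2013/1089) = (924/1089)   [reduce mod 1089]
924 = 2^2·231; (2/1089) = +1 since 1089 mod 8 = 1, so (924/1089) = (+1)^2·(231/1089); sign now +1
reciprocity: (231/1089) = +1·(1089/231) since 231 mod 4 = 3, 1089 mod 4 = 1; sign now +1
(1089/231) = (165/231)   [reduce mod 231]
reciprocity: (165/231) = +1·(231/165) since 165 mod 4 = 1, 231 mod 4 = 3; sign now +1
(231/165) = (66/165)   [reduce mod 165]
66 = 2^1·33; (2/165) = -1 since 165 mod 8 = 5, so (66/165) = (-1)^1·(33/165); sign now -1
reciprocity: (33/165) = +1·(165/33) since 33 mod 4 = 1, 165 mod 4 = 1; sign now -1
(165/33) = (0/33)   [reduce mod 33]
(0/33) = 0   [gcd(a, n) > 1]; final value = 0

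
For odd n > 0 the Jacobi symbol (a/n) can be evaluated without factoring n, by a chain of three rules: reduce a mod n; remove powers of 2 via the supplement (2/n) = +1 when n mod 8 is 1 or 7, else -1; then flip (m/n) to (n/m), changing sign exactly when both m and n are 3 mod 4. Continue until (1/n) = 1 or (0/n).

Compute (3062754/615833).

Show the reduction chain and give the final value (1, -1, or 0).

-1

(3062754/615833) = (599422/615833)   [reduce mod 615833]
599422 = 2^1·299711; (2/615833) = +1 since 615833 mod 8 = 1, so (599422/615833) = (+1)^1·(299711/615833); sign now +1
reciprocity: (299711/615833) = +1·(615833/299711) since 299711 mod 4 = 3, 615833 mod 4 = 1; sign now +1
(615833/299711) = (16411/299711)   [reduce mod 299711]
reciprocity: (16411/299711) = -1·(299711/16411) since 16411 mod 4 = 3, 299711 mod 4 = 3; sign now -1
(299711/16411) = (4313/16411)   [reduce mod 16411]
reciprocity: (4313/16411) = +1·(16411/4313) since 4313 mod 4 = 1, 16411 mod 4 = 3; sign now -1
(16411/4313) = (3472/4313)   [reduce mod 4313]
3472 = 2^4·217; (2/4313) = +1 since 4313 mod 8 = 1, so (3472/4313) = (+1)^4·(217/4313); sign now -1
reciprocity: (217/4313) = +1·(4313/217) since 217 mod 4 = 1, 4313 mod 4 = 1; sign now -1
(4313/217) = (190/217)   [reduce mod 217]
190 = 2^1·95; (2/217) = +1 since 217 mod 8 = 1, so (190/217) = (+1)^1·(95/217); sign now -1
reciprocity: (95/217) = +1·(217/95) since 95 mod 4 = 3, 217 mod 4 = 1; sign now -1
(217/95) = (27/95)   [reduce mod 95]
reciprocity: (27/95) = -1·(95/27) since 27 mod 4 = 3, 95 mod 4 = 3; sign now +1
(95/27) = (14/27)   [reduce mod 27]
14 = 2^1·7; (2/27) = -1 since 27 mod 8 = 3, so (14/27) = (-1)^1·(7/27); sign now -1
reciprocity: (7/27) = -1·(27/7) since 7 mod 4 = 3, 27 mod 4 = 3; sign now +1
(27/7) = (6/7)   [reduce mod 7]
6 = 2^1·3; (2/7) = +1 since 7 mod 8 = 7, so (6/7) = (+1)^1·(3/7); sign now +1
reciprocity: (3/7) = -1·(7/3) since 3 mod 4 = 3, 7 mod 4 = 3; sign now -1
(7/3) = (1/3)   [reduce mod 3]
(1/3) = 1; final value = sign = -1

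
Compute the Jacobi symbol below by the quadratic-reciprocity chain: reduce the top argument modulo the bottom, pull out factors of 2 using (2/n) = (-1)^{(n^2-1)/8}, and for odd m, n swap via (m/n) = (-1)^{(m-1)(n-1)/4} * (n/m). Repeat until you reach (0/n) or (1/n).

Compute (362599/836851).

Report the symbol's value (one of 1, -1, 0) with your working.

flip (362599/836851) -> (836851/362599): both odd, 362599 mod 4 = 3, 836851 mod 4 = 3, so the flip contributes -1; sign now -1
(836851/362599): 836851 mod 362599 = 111653, so (836851/362599) = (111653/362599)
flip (111653/362599) -> (362599/111653): both odd, 111653 mod 4 = 1, 362599 mod 4 = 3, so the flip contributes +1; sign now -1
(362599/111653): 362599 mod 111653 = 27640, so (362599/111653) = (27640/111653)
factor out 2^3: 27640 = 2^3·3455; with 111653 mod 8 = 5, (2/111653) = -1; sign now +1; continue with (3455/111653)
flip (3455/111653) -> (111653/3455): both odd, 3455 mod 4 = 3, 111653 mod 4 = 1, so the flip contributes +1; sign now +1
(111653/3455): 111653 mod 3455 = 1093, so (111653/3455) = (1093/3455)
flip (1093/3455) -> (3455/1093): both odd, 1093 mod 4 = 1, 3455 mod 4 = 3, so the flip contributes +1; sign now +1
(3455/1093): 3455 mod 1093 = 176, so (3455/1093) = (176/1093)
factor out 2^4: 176 = 2^4·11; with 1093 mod 8 = 5, (2/1093) = -1; sign now +1; continue with (11/1093)
flip (11/1093) -> (1093/11): both odd, 11 mod 4 = 3, 1093 mod 4 = 1, so the flip contributes +1; sign now +1
(1093/11): 1093 mod 11 = 4, so (1093/11) = (4/11)
factor out 2^2: 4 = 2^2·1; with 11 mod 8 = 3, (2/11) = -1; sign now +1; continue with (1/11)
reached (1/11) = 1, so the symbol is +1

1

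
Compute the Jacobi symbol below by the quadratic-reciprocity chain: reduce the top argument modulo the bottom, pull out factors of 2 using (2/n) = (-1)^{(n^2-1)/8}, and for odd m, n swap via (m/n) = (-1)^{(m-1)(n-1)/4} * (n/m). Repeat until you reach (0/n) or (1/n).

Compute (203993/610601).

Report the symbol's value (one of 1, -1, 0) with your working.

1

flip (203993/610601) -> (610601/203993): both odd, 203993 mod 4 = 1, 610601 mod 4 = 1, so the flip contributes +1; sign now +1
(610601/203993): 610601 mod 203993 = 202615, so (610601/203993) = (202615/203993)
flip (202615/203993) -> (203993/202615): both odd, 202615 mod 4 = 3, 203993 mod 4 = 1, so the flip contributes +1; sign now +1
(203993/202615): 203993 mod 202615 = 1378, so (203993/202615) = (1378/202615)
factor out 2^1: 1378 = 2^1·689; with 202615 mod 8 = 7, (2/202615) = +1; sign now +1; continue with (689/202615)
flip (689/202615) -> (202615/689): both odd, 689 mod 4 = 1, 202615 mod 4 = 3, so the flip contributes +1; sign now +1
(202615/689): 202615 mod 689 = 49, so (202615/689) = (49/689)
flip (49/689) -> (689/49): both odd, 49 mod 4 = 1, 689 mod 4 = 1, so the flip contributes +1; sign now +1
(689/49): 689 mod 49 = 3, so (689/49) = (3/49)
flip (3/49) -> (49/3): both odd, 3 mod 4 = 3, 49 mod 4 = 1, so the flip contributes +1; sign now +1
(49/3): 49 mod 3 = 1, so (49/3) = (1/3)
reached (1/3) = 1, so the symbol is +1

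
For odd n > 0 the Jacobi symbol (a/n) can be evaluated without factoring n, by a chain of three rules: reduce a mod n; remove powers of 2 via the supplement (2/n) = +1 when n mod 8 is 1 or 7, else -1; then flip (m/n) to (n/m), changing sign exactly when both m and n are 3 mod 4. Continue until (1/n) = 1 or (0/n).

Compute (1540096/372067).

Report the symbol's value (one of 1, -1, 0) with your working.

(1540096/372067): 1540096 mod 372067 = 51828, so (1540096/372067) = (51828/372067)
factor out 2^2: 51828 = 2^2·12957; with 372067 mod 8 = 3, (2/372067) = -1; sign now +1; continue with (12957/372067)
flip (12957/372067) -> (372067/12957): both odd, 12957 mod 4 = 1, 372067 mod 4 = 3, so the flip contributes +1; sign now +1
(372067/12957): 372067 mod 12957 = 9271, so (372067/12957) = (9271/12957)
flip (9271/12957) -> (12957/9271): both odd, 9271 mod 4 = 3, 12957 mod 4 = 1, so the flip contributes +1; sign now +1
(12957/9271): 12957 mod 9271 = 3686, so (12957/9271) = (3686/9271)
factor out 2^1: 3686 = 2^1·1843; with 9271 mod 8 = 7, (2/9271) = +1; sign now +1; continue with (1843/9271)
flip (1843/9271) -> (9271/1843): both odd, 1843 mod 4 = 3, 9271 mod 4 = 3, so the flip contributes -1; sign now -1
(9271/1843): 9271 mod 1843 = 56, so (9271/1843) = (56/1843)
factor out 2^3: 56 = 2^3·7; with 1843 mod 8 = 3, (2/1843) = -1; sign now +1; continue with (7/1843)
flip (7/1843) -> (1843/7): both odd, 7 mod 4 = 3, 1843 mod 4 = 3, so the flip contributes -1; sign now -1
(1843/7): 1843 mod 7 = 2, so (1843/7) = (2/7)
factor out 2^1: 2 = 2^1·1; with 7 mod 8 = 7, (2/7) = +1; sign now -1; continue with (1/7)
reached (1/7) = 1, so the symbol is -1

-1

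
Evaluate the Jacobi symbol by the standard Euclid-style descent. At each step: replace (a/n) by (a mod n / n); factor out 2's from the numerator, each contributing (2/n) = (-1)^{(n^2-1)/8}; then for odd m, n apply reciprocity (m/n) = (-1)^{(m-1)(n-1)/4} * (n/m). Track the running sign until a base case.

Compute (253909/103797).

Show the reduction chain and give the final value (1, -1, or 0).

(253909/103797): 253909 mod 103797 = 46315, so (253909/103797) = (46315/103797)
flip (46315/103797) -> (103797/46315): both odd, 46315 mod 4 = 3, 103797 mod 4 = 1, so the flip contributes +1; sign now +1
(103797/46315): 103797 mod 46315 = 11167, so (103797/46315) = (11167/46315)
flip (11167/46315) -> (46315/11167): both odd, 11167 mod 4 = 3, 46315 mod 4 = 3, so the flip contributes -1; sign now -1
(46315/11167): 46315 mod 11167 = 1647, so (46315/11167) = (1647/11167)
flip (1647/11167) -> (11167/1647): both odd, 1647 mod 4 = 3, 11167 mod 4 = 3, so the flip contributes -1; sign now +1
(11167/1647): 11167 mod 1647 = 1285, so (11167/1647) = (1285/1647)
flip (1285/1647) -> (1647/1285): both odd, 1285 mod 4 = 1, 1647 mod 4 = 3, so the flip contributes +1; sign now +1
(1647/1285): 1647 mod 1285 = 362, so (1647/1285) = (362/1285)
factor out 2^1: 362 = 2^1·181; with 1285 mod 8 = 5, (2/1285) = -1; sign now -1; continue with (181/1285)
flip (181/1285) -> (1285/181): both odd, 181 mod 4 = 1, 1285 mod 4 = 1, so the flip contributes +1; sign now -1
(1285/181): 1285 mod 181 = 18, so (1285/181) = (18/181)
factor out 2^1: 18 = 2^1·9; with 181 mod 8 = 5, (2/181) = -1; sign now +1; continue with (9/181)
flip (9/181) -> (181/9): both odd, 9 mod 4 = 1, 181 mod 4 = 1, so the flip contributes +1; sign now +1
(181/9): 181 mod 9 = 1, so (181/9) = (1/9)
reached (1/9) = 1, so the symbol is +1

1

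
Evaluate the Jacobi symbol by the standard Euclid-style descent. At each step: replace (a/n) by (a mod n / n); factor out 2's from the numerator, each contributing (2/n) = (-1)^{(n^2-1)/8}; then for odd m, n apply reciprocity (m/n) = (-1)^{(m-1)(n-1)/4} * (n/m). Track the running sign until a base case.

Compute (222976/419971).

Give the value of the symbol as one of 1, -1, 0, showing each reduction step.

1

222976 = 2^8·871; (2/419971) = -1 since 419971 mod 8 = 3, so (222976/419971) = (-1)^8·(871/419971); sign now +1
reciprocity: (871/419971) = -1·(419971/871) since 871 mod 4 = 3, 419971 mod 4 = 3; sign now -1
(419971/871) = (149/871)   [reduce mod 871]
reciprocity: (149/871) = +1·(871/149) since 149 mod 4 = 1, 871 mod 4 = 3; sign now -1
(871/149) = (126/149)   [reduce mod 149]
126 = 2^1·63; (2/149) = -1 since 149 mod 8 = 5, so (126/149) = (-1)^1·(63/149); sign now +1
reciprocity: (63/149) = +1·(149/63) since 63 mod 4 = 3, 149 mod 4 = 1; sign now +1
(149/63) = (23/63)   [reduce mod 63]
reciprocity: (23/63) = -1·(63/23) since 23 mod 4 = 3, 63 mod 4 = 3; sign now -1
(63/23) = (17/23)   [reduce mod 23]
reciprocity: (17/23) = +1·(23/17) since 17 mod 4 = 1, 23 mod 4 = 3; sign now -1
(23/17) = (6/17)   [reduce mod 17]
6 = 2^1·3; (2/17) = +1 since 17 mod 8 = 1, so (6/17) = (+1)^1·(3/17); sign now -1
reciprocity: (3/17) = +1·(17/3) since 3 mod 4 = 3, 17 mod 4 = 1; sign now -1
(17/3) = (2/3)   [reduce mod 3]
2 = 2^1·1; (2/3) = -1 since 3 mod 8 = 3, so (2/3) = (-1)^1·(1/3); sign now +1
(1/3) = 1; final value = sign = +1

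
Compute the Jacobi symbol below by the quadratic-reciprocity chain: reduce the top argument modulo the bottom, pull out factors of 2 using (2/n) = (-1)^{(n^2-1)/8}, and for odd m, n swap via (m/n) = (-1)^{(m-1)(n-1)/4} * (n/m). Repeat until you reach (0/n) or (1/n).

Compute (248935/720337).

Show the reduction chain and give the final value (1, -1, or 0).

-1

flip (248935/720337) -> (720337/248935): both odd, 248935 mod 4 = 3, 720337 mod 4 = 1, so the flip contributes +1; sign now +1
(720337/248935): 720337 mod 248935 = 222467, so (720337/248935) = (222467/248935)
flip (222467/248935) -> (248935/222467): both odd, 222467 mod 4 = 3, 248935 mod 4 = 3, so the flip contributes -1; sign now -1
(248935/222467): 248935 mod 222467 = 26468, so (248935/222467) = (26468/222467)
factor out 2^2: 26468 = 2^2·6617; with 222467 mod 8 = 3, (2/222467) = -1; sign now -1; continue with (6617/222467)
flip (6617/222467) -> (222467/6617): both odd, 6617 mod 4 = 1, 222467 mod 4 = 3, so the flip contributes +1; sign now -1
(222467/6617): 222467 mod 6617 = 4106, so (222467/6617) = (4106/6617)
factor out 2^1: 4106 = 2^1·2053; with 6617 mod 8 = 1, (2/6617) = +1; sign now -1; continue with (2053/6617)
flip (2053/6617) -> (6617/2053): both odd, 2053 mod 4 = 1, 6617 mod 4 = 1, so the flip contributes +1; sign now -1
(6617/2053): 6617 mod 2053 = 458, so (6617/2053) = (458/2053)
factor out 2^1: 458 = 2^1·229; with 2053 mod 8 = 5, (2/2053) = -1; sign now +1; continue with (229/2053)
flip (229/2053) -> (2053/229): both odd, 229 mod 4 = 1, 2053 mod 4 = 1, so the flip contributes +1; sign now +1
(2053/229): 2053 mod 229 = 221, so (2053/229) = (221/229)
flip (221/229) -> (229/221): both odd, 221 mod 4 = 1, 229 mod 4 = 1, so the flip contributes +1; sign now +1
(229/221): 229 mod 221 = 8, so (229/221) = (8/221)
factor out 2^3: 8 = 2^3·1; with 221 mod 8 = 5, (2/221) = -1; sign now -1; continue with (1/221)
reached (1/221) = 1, so the symbol is -1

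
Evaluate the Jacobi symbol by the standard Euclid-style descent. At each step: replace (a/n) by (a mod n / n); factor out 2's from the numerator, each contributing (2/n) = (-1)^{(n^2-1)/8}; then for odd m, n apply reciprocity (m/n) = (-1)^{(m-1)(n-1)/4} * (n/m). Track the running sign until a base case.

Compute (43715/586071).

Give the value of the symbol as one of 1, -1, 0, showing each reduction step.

-1

flip (43715/586071) -> (586071/43715): both odd, 43715 mod 4 = 3, 586071 mod 4 = 3, so the flip contributes -1; sign now -1
(586071/43715): 586071 mod 43715 = 17776, so (586071/43715) = (17776/43715)
factor out 2^4: 17776 = 2^4·1111; with 43715 mod 8 = 3, (2/43715) = -1; sign now -1; continue with (1111/43715)
flip (1111/43715) -> (43715/1111): both odd, 1111 mod 4 = 3, 43715 mod 4 = 3, so the flip contributes -1; sign now +1
(43715/1111): 43715 mod 1111 = 386, so (43715/1111) = (386/1111)
factor out 2^1: 386 = 2^1·193; with 1111 mod 8 = 7, (2/1111) = +1; sign now +1; continue with (193/1111)
flip (193/1111) -> (1111/193): both odd, 193 mod 4 = 1, 1111 mod 4 = 3, so the flip contributes +1; sign now +1
(1111/193): 1111 mod 193 = 146, so (1111/193) = (146/193)
factor out 2^1: 146 = 2^1·73; with 193 mod 8 = 1, (2/193) = +1; sign now +1; continue with (73/193)
flip (73/193) -> (193/73): both odd, 73 mod 4 = 1, 193 mod 4 = 1, so the flip contributes +1; sign now +1
(193/73): 193 mod 73 = 47, so (193/73) = (47/73)
flip (47/73) -> (73/47): both odd, 47 mod 4 = 3, 73 mod 4 = 1, so the flip contributes +1; sign now +1
(73/47): 73 mod 47 = 26, so (73/47) = (26/47)
factor out 2^1: 26 = 2^1·13; with 47 mod 8 = 7, (2/47) = +1; sign now +1; continue with (13/47)
flip (13/47) -> (47/13): both odd, 13 mod 4 = 1, 47 mod 4 = 3, so the flip contributes +1; sign now +1
(47/13): 47 mod 13 = 8, so (47/13) = (8/13)
factor out 2^3: 8 = 2^3·1; with 13 mod 8 = 5, (2/13) = -1; sign now -1; continue with (1/13)
reached (1/13) = 1, so the symbol is -1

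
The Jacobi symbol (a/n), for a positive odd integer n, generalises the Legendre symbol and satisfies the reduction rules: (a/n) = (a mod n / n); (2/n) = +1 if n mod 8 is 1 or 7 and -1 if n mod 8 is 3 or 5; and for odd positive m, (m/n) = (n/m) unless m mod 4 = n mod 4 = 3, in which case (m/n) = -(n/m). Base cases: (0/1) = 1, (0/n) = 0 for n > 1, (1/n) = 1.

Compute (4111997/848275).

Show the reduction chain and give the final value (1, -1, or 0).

(4111997/848275) = (718897/848275)   [reduce mod 848275]
reciprocity: (718897/848275) = +1·(848275/718897) since 718897 mod 4 = 1, 848275 mod 4 = 3; sign now +1
(848275/718897) = (129378/718897)   [reduce mod 718897]
129378 = 2^1·64689; (2/718897) = +1 since 718897 mod 8 = 1, so (129378/718897) = (+1)^1·(64689/718897); sign now +1
reciprocity: (64689/718897) = +1·(718897/64689) since 64689 mod 4 = 1, 718897 mod 4 = 1; sign now +1
(718897/64689) = (7318/64689)   [reduce mod 64689]
7318 = 2^1·3659; (2/64689) = +1 since 64689 mod 8 = 1, so (7318/64689) = (+1)^1·(3659/64689); sign now +1
reciprocity: (3659/64689) = +1·(64689/3659) since 3659 mod 4 = 3, 64689 mod 4 = 1; sign now +1
(64689/3659) = (2486/3659)   [reduce mod 3659]
2486 = 2^1·1243; (2/3659) = -1 since 3659 mod 8 = 3, so (2486/3659) = (-1)^1·(1243/3659); sign now -1
reciprocity: (1243/3659) = -1·(3659/1243) since 1243 mod 4 = 3, 3659 mod 4 = 3; sign now +1
(3659/1243) = (1173/1243)   [reduce mod 1243]
reciprocity: (1173/1243) = +1·(1243/1173) since 1173 mod 4 = 1, 1243 mod 4 = 3; sign now +1
(1243/1173) = (70/1173)   [reduce mod 1173]
70 = 2^1·35; (2/1173) = -1 since 1173 mod 8 = 5, so (70/1173) = (-1)^1·(35/1173); sign now -1
reciprocity: (35/1173) = +1·(1173/35) since 35 mod 4 = 3, 1173 mod 4 = 1; sign now -1
(1173/35) = (18/35)   [reduce mod 35]
18 = 2^1·9; (2/35) = -1 since 35 mod 8 = 3, so (18/35) = (-1)^1·(9/35); sign now +1
reciprocity: (9/35) = +1·(35/9) since 9 mod 4 = 1, 35 mod 4 = 3; sign now +1
(35/9) = (8/9)   [reduce mod 9]
8 = 2^3·1; (2/9) = +1 since 9 mod 8 = 1, so (8/9) = (+1)^3·(1/9); sign now +1
(1/9) = 1; final value = sign = +1

1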